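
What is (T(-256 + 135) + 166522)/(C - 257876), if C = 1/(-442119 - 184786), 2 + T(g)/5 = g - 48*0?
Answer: -104007927835/161663753781 ≈ -0.64336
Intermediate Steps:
T(g) = -10 + 5*g (T(g) = -10 + 5*(g - 48*0) = -10 + 5*(g + 0) = -10 + 5*g)
C = -1/626905 (C = 1/(-626905) = -1/626905 ≈ -1.5951e-6)
(T(-256 + 135) + 166522)/(C - 257876) = ((-10 + 5*(-256 + 135)) + 166522)/(-1/626905 - 257876) = ((-10 + 5*(-121)) + 166522)/(-161663753781/626905) = ((-10 - 605) + 166522)*(-626905/161663753781) = (-615 + 166522)*(-626905/161663753781) = 165907*(-626905/161663753781) = -104007927835/161663753781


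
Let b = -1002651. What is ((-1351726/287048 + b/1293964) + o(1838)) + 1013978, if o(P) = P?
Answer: 11790696085981370/11607180571 ≈ 1.0158e+6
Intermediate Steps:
((-1351726/287048 + b/1293964) + o(1838)) + 1013978 = ((-1351726/287048 - 1002651/1293964) + 1838) + 1013978 = ((-1351726*1/287048 - 1002651*1/1293964) + 1838) + 1013978 = ((-675863/143524 - 1002651/1293964) + 1838) + 1013978 = (-63652929566/11607180571 + 1838) + 1013978 = 21270344959932/11607180571 + 1013978 = 11790696085981370/11607180571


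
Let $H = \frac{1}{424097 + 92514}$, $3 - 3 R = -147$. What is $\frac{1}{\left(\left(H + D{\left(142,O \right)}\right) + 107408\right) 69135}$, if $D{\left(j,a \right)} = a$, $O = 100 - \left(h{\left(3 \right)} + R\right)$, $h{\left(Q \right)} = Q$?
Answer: $\frac{516611}{3837852194139810} \approx 1.3461 \cdot 10^{-10}$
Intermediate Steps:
$R = 50$ ($R = 1 - -49 = 1 + 49 = 50$)
$O = 47$ ($O = 100 - \left(3 + 50\right) = 100 - 53 = 47$)
$H = \frac{1}{516611} \approx 1.9357 \cdot 10^{-6}$
$\frac{1}{\left(\left(H + D{\left(142,O \right)}\right) + 107408\right) 69135} = \frac{1}{\left(\left(\frac{1}{516611} + 47\right) + 107408\right) 69135} = \frac{1}{\frac{24280718}{516611} + 107408} \cdot \frac{1}{69135} = \frac{1}{\frac{55512435006}{516611}} \cdot \frac{1}{69135} = \frac{516611}{55512435006} \cdot \frac{1}{69135} = \frac{516611}{3837852194139810}$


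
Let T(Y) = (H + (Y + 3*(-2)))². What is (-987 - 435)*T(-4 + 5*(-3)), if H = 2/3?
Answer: -841982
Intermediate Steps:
H = ⅔ (H = 2*(⅓) = ⅔ ≈ 0.66667)
T(Y) = (-16/3 + Y)² (T(Y) = (⅔ + (Y + 3*(-2)))² = (⅔ + (Y - 6))² = (⅔ + (-6 + Y))² = (-16/3 + Y)²)
(-987 - 435)*T(-4 + 5*(-3)) = (-987 - 435)*((-16 + 3*(-4 + 5*(-3)))²/9) = -158*(-16 + 3*(-4 - 15))² = -158*(-16 + 3*(-19))² = -158*(-16 - 57)² = -158*(-73)² = -158*5329 = -1422*5329/9 = -841982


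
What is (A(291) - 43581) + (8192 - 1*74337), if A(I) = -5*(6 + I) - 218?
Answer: -111429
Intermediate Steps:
A(I) = -248 - 5*I (A(I) = (-30 - 5*I) - 218 = -248 - 5*I)
(A(291) - 43581) + (8192 - 1*74337) = ((-248 - 5*291) - 43581) + (8192 - 1*74337) = ((-248 - 1455) - 43581) + (8192 - 74337) = (-1703 - 43581) - 66145 = -45284 - 66145 = -111429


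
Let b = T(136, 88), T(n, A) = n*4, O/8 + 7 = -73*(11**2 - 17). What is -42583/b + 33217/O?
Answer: -19167469/243168 ≈ -78.824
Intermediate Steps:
O = -60792 (O = -56 + 8*(-73*(11**2 - 17)) = -56 + 8*(-73*(121 - 17)) = -56 + 8*(-73*104) = -56 + 8*(-7592) = -56 - 60736 = -60792)
T(n, A) = 4*n
b = 544 (b = 4*136 = 544)
-42583/b + 33217/O = -42583/544 + 33217/(-60792) = -42583*1/544 + 33217*(-1/60792) = -42583/544 - 33217/60792 = -19167469/243168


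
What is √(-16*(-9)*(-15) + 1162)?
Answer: I*√998 ≈ 31.591*I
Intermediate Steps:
√(-16*(-9)*(-15) + 1162) = √(144*(-15) + 1162) = √(-2160 + 1162) = √(-998) = I*√998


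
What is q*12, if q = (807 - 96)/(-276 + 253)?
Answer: -8532/23 ≈ -370.96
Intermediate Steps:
q = -711/23 (q = 711/(-23) = 711*(-1/23) = -711/23 ≈ -30.913)
q*12 = -711/23*12 = -8532/23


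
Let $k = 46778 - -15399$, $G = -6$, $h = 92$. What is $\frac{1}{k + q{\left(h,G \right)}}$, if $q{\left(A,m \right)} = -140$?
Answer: $\frac{1}{62037} \approx 1.6119 \cdot 10^{-5}$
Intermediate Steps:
$k = 62177$ ($k = 46778 + 15399 = 62177$)
$\frac{1}{k + q{\left(h,G \right)}} = \frac{1}{62177 - 140} = \frac{1}{62037}$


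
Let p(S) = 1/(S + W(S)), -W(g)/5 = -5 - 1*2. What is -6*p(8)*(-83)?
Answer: 498/43 ≈ 11.581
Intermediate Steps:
W(g) = 35 (W(g) = -5*(-5 - 1*2) = -5*(-5 - 2) = -5*(-7) = 35)
p(S) = 1/(35 + S) (p(S) = 1/(S + 35) = 1/(35 + S))
-6*p(8)*(-83) = -6/(35 + 8)*(-83) = -6/43*(-83) = 498/43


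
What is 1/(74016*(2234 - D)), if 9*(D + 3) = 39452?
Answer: -1/158879456 ≈ -6.2941e-9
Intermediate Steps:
D = 39425/9 (D = -3 + (⅑)*39452 = -3 + 39452/9 = 39425/9 ≈ 4380.6)
1/(74016*(2234 - D)) = 1/(74016*(2234 - 1*39425/9)) = 1/(74016*(2234 - 39425/9)) = 1/(74016*(-19319/9)) = (1/74016)*(-9/19319) = -1/158879456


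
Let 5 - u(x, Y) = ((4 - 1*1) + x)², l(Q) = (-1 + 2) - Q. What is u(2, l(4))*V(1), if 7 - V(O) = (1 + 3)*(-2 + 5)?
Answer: 100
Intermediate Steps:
V(O) = -5 (V(O) = 7 - (1 + 3)*(-2 + 5) = 7 - 4*3 = 7 - 1*12 = 7 - 12 = -5)
l(Q) = 1 - Q
u(x, Y) = 5 - (3 + x)² (u(x, Y) = 5 - ((4 - 1*1) + x)² = 5 - ((4 - 1) + x)² = 5 - (3 + x)²)
u(2, l(4))*V(1) = (5 - (3 + 2)²)*(-5) = (5 - 1*5²)*(-5) = (5 - 1*25)*(-5) = (5 - 25)*(-5) = -20*(-5) = 100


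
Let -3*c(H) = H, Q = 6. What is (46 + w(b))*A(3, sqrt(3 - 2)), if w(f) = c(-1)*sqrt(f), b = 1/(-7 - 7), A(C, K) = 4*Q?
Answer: 1104 + 4*I*sqrt(14)/7 ≈ 1104.0 + 2.1381*I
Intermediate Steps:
c(H) = -H/3
A(C, K) = 24 (A(C, K) = 4*6 = 24)
b = -1/14 (b = 1/(-14) = -1/14 ≈ -0.071429)
w(f) = sqrt(f)/3 (w(f) = (-1/3*(-1))*sqrt(f) = sqrt(f)/3)
(46 + w(b))*A(3, sqrt(3 - 2)) = (46 + sqrt(-1/14)/3)*24 = (46 + (I*sqrt(14)/14)/3)*24 = (46 + I*sqrt(14)/42)*24 = 1104 + 4*I*sqrt(14)/7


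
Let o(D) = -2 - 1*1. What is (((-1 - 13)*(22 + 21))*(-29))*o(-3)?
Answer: -52374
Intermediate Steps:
o(D) = -3 (o(D) = -2 - 1 = -3)
(((-1 - 13)*(22 + 21))*(-29))*o(-3) = (((-1 - 13)*(22 + 21))*(-29))*(-3) = (-14*43*(-29))*(-3) = -602*(-29)*(-3) = 17458*(-3) = -52374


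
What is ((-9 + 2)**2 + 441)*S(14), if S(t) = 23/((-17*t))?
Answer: -805/17 ≈ -47.353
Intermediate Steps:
S(t) = -23/(17*t) (S(t) = 23*(-1/(17*t)) = -23/(17*t))
((-9 + 2)**2 + 441)*S(14) = ((-9 + 2)**2 + 441)*(-23/17/14) = ((-7)**2 + 441)*(-23/17*1/14) = (49 + 441)*(-23/238) = 490*(-23/238) = -805/17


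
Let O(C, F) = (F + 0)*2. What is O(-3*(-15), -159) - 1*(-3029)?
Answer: 2711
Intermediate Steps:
O(C, F) = 2*F (O(C, F) = F*2 = 2*F)
O(-3*(-15), -159) - 1*(-3029) = 2*(-159) - 1*(-3029) = -318 + 3029 = 2711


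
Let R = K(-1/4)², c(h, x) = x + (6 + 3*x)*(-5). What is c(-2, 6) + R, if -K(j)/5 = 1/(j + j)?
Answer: -14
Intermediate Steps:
K(j) = -5/(2*j) (K(j) = -5/(j + j) = -5*1/(2*j) = -5/(2*j))
c(h, x) = -30 - 14*x (c(h, x) = x + (-30 - 15*x) = -30 - 14*x)
R = 100 (R = (-5/(2*((-1/4))))² = (-5/(2*((-1*¼))))² = (-5/(2*(-¼)))² = (-5/2*(-4))² = 10² = 100)
c(-2, 6) + R = (-30 - 14*6) + 100 = (-30 - 84) + 100 = -114 + 100 = -14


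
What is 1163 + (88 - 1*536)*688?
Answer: -307061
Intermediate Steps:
1163 + (88 - 1*536)*688 = 1163 + (88 - 536)*688 = 1163 - 448*688 = 1163 - 308224 = -307061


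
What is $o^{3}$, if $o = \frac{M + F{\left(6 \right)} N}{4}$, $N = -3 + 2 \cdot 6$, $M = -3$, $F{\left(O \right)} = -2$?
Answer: $- \frac{9261}{64} \approx -144.7$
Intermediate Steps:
$N = 9$ ($N = -3 + 12 = 9$)
$o = - \frac{21}{4}$ ($o = \frac{-3 - 18}{4} = \left(-3 - 18\right) \frac{1}{4} = \left(-21\right) \frac{1}{4} = - \frac{21}{4} \approx -5.25$)
$o^{3} = \left(- \frac{21}{4}\right)^{3} = - \frac{9261}{64}$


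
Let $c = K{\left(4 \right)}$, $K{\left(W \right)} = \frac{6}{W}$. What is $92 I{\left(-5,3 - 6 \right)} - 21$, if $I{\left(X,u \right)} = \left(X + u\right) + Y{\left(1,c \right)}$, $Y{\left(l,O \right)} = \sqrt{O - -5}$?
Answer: $-757 + 46 \sqrt{26} \approx -522.45$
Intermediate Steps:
$c = \frac{3}{2}$ ($c = \frac{6}{4} = 6 \cdot \frac{1}{4} = \frac{3}{2} \approx 1.5$)
$Y{\left(l,O \right)} = \sqrt{5 + O}$ ($Y{\left(l,O \right)} = \sqrt{O + 5} = \sqrt{5 + O}$)
$I{\left(X,u \right)} = X + u + \frac{\sqrt{26}}{2}$ ($I{\left(X,u \right)} = \left(X + u\right) + \sqrt{5 + \frac{3}{2}} = \left(X + u\right) + \sqrt{\frac{13}{2}} = \left(X + u\right) + \frac{\sqrt{26}}{2} = X + u + \frac{\sqrt{26}}{2}$)
$92 I{\left(-5,3 - 6 \right)} - 21 = 92 \left(-5 + \left(3 - 6\right) + \frac{\sqrt{26}}{2}\right) - 21 = 92 \left(-5 - 3 + \frac{\sqrt{26}}{2}\right) - 21 = 92 \left(-8 + \frac{\sqrt{26}}{2}\right) - 21 = \left(-736 + 46 \sqrt{26}\right) - 21 = -757 + 46 \sqrt{26}$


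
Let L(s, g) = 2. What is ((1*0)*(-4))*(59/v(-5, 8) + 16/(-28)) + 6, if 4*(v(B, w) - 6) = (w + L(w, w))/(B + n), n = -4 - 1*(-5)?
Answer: 6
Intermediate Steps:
n = 1 (n = -4 + 5 = 1)
v(B, w) = 6 + (2 + w)/(4*(1 + B)) (v(B, w) = 6 + ((w + 2)/(B + 1))/4 = 6 + ((2 + w)/(1 + B))/4 = 6 + (2 + w)/(4*(1 + B)))
((1*0)*(-4))*(59/v(-5, 8) + 16/(-28)) + 6 = ((1*0)*(-4))*(59/(((26 + 8 + 24*(-5))/(4*(1 - 5)))) + 16/(-28)) + 6 = (0*(-4))*(59/(((¼)*(26 + 8 - 120)/(-4))) + 16*(-1/28)) + 6 = 0*(59/(((¼)*(-¼)*(-86))) - 4/7) + 6 = 0*(59/(43/8) - 4/7) + 6 = 0*(59*(8/43) - 4/7) + 6 = 0*(472/43 - 4/7) + 6 = 0*(3132/301) + 6 = 0 + 6 = 6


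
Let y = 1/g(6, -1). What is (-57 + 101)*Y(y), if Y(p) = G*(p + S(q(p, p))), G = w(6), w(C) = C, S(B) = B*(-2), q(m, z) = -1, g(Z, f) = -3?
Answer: 440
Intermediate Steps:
S(B) = -2*B
G = 6
y = -⅓ (y = 1/(-3) = -⅓ ≈ -0.33333)
Y(p) = 12 + 6*p (Y(p) = 6*(p - 2*(-1)) = 6*(p + 2) = 6*(2 + p) = 12 + 6*p)
(-57 + 101)*Y(y) = (-57 + 101)*(12 + 6*(-⅓)) = 44*(12 - 2) = 44*10 = 440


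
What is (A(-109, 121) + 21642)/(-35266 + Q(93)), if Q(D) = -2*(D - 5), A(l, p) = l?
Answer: -21533/35442 ≈ -0.60756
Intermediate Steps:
Q(D) = 10 - 2*D (Q(D) = -2*(-5 + D) = 10 - 2*D)
(A(-109, 121) + 21642)/(-35266 + Q(93)) = (-109 + 21642)/(-35266 + (10 - 2*93)) = 21533/(-35266 + (10 - 186)) = 21533/(-35266 - 176) = 21533/(-35442) = 21533*(-1/35442) = -21533/35442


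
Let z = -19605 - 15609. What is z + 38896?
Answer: 3682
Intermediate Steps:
z = -35214
z + 38896 = -35214 + 38896 = 3682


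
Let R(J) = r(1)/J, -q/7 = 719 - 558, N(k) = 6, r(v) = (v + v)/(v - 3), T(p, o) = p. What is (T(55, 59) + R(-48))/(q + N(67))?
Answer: -139/2832 ≈ -0.049082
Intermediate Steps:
r(v) = 2*v/(-3 + v) (r(v) = (2*v)/(-3 + v) = 2*v/(-3 + v))
q = -1127 (q = -7*(719 - 558) = -7*161 = -1127)
R(J) = -1/J (R(J) = (2*1/(-3 + 1))/J = (2*1/(-2))/J = (2*1*(-½))/J = -1/J)
(T(55, 59) + R(-48))/(q + N(67)) = (55 - 1/(-48))/(-1127 + 6) = (55 - 1*(-1/48))/(-1121) = (55 + 1/48)*(-1/1121) = (2641/48)*(-1/1121) = -139/2832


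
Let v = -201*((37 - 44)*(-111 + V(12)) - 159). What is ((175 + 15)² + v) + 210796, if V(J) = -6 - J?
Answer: 97352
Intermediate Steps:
v = -149544 (v = -201*((37 - 44)*(-111 + (-6 - 1*12)) - 159) = -201*(-7*(-111 + (-6 - 12)) - 159) = -201*(-7*(-111 - 18) - 159) = -201*(-7*(-129) - 159) = -201*(903 - 159) = -201*744 = -149544)
((175 + 15)² + v) + 210796 = ((175 + 15)² - 149544) + 210796 = (190² - 149544) + 210796 = (36100 - 149544) + 210796 = -113444 + 210796 = 97352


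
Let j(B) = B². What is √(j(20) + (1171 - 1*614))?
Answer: √957 ≈ 30.935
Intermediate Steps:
√(j(20) + (1171 - 1*614)) = √(20² + (1171 - 1*614)) = √(400 + (1171 - 614)) = √(400 + 557) = √957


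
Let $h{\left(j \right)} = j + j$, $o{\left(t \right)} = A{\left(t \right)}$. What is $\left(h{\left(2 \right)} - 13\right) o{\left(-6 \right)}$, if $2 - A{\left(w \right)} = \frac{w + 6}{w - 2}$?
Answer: $-18$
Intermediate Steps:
$A{\left(w \right)} = 2 - \frac{6 + w}{-2 + w}$ ($A{\left(w \right)} = 2 - \frac{w + 6}{w - 2} = 2 - \frac{6 + w}{-2 + w}$)
$o{\left(t \right)} = \frac{-10 + t}{-2 + t}$
$h{\left(j \right)} = 2 j$
$\left(h{\left(2 \right)} - 13\right) o{\left(-6 \right)} = \left(2 \cdot 2 - 13\right) \frac{-10 - 6}{-2 - 6} = \left(4 - 13\right) \frac{1}{-8} \left(-16\right) = - 9 \left(\left(- \frac{1}{8}\right) \left(-16\right)\right) = \left(-9\right) 2 = -18$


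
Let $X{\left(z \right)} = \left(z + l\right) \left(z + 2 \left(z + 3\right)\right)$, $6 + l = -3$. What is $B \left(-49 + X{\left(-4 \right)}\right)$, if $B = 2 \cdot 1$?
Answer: $58$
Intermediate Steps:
$l = -9$ ($l = -6 - 3 = -9$)
$B = 2$
$X{\left(z \right)} = \left(-9 + z\right) \left(6 + 3 z\right)$ ($X{\left(z \right)} = \left(z - 9\right) \left(z + 2 \left(z + 3\right)\right) = \left(-9 + z\right) \left(z + 2 \left(3 + z\right)\right) = \left(-9 + z\right) \left(z + \left(6 + 2 z\right)\right) = \left(-9 + z\right) \left(6 + 3 z\right)$)
$B \left(-49 + X{\left(-4 \right)}\right) = 2 \left(-49 - \left(-30 - 48\right)\right) = 2 \left(-49 + \left(-54 + 84 + 3 \cdot 16\right)\right) = 2 \left(-49 + \left(-54 + 84 + 48\right)\right) = 2 \left(-49 + 78\right) = 2 \cdot 29 = 58$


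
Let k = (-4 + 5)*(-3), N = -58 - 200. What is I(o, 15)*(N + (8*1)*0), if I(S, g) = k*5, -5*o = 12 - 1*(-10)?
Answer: 3870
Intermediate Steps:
N = -258
o = -22/5 (o = -(12 - 1*(-10))/5 = -(12 + 10)/5 = -1/5*22 = -22/5 ≈ -4.4000)
k = -3 (k = 1*(-3) = -3)
I(S, g) = -15 (I(S, g) = -3*5 = -15)
I(o, 15)*(N + (8*1)*0) = -15*(-258 + (8*1)*0) = -15*(-258 + 8*0) = -15*(-258 + 0) = -15*(-258) = 3870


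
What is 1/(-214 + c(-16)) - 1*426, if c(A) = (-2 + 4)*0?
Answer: -91165/214 ≈ -426.00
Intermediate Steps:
c(A) = 0 (c(A) = 2*0 = 0)
1/(-214 + c(-16)) - 1*426 = 1/(-214 + 0) - 1*426 = 1/(-214) - 426 = -1/214 - 426 = -91165/214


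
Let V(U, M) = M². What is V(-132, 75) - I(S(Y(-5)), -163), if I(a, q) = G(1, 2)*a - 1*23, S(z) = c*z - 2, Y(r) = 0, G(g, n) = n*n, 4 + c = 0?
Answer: 5656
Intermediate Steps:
c = -4 (c = -4 + 0 = -4)
G(g, n) = n²
S(z) = -2 - 4*z (S(z) = -4*z - 2 = -2 - 4*z)
I(a, q) = -23 + 4*a (I(a, q) = 2²*a - 1*23 = 4*a - 23 = -23 + 4*a)
V(-132, 75) - I(S(Y(-5)), -163) = 75² - (-23 + 4*(-2 - 4*0)) = 5625 - (-23 + 4*(-2 + 0)) = 5625 - (-23 + 4*(-2)) = 5625 - (-23 - 8) = 5625 - 1*(-31) = 5625 + 31 = 5656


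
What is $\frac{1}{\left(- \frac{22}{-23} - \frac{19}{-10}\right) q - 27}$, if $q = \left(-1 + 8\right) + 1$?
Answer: $- \frac{115}{477} \approx -0.24109$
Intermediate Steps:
$q = 8$ ($q = 7 + 1 = 8$)
$\frac{1}{\left(- \frac{22}{-23} - \frac{19}{-10}\right) q - 27} = \frac{1}{\left(- \frac{22}{-23} - \frac{19}{-10}\right) 8 - 27} = \frac{1}{\left(\left(-22\right) \left(- \frac{1}{23}\right) - - \frac{19}{10}\right) 8 - 27} = \frac{1}{\left(\frac{22}{23} + \frac{19}{10}\right) 8 - 27} = \frac{1}{\frac{657}{230} \cdot 8 - 27} = \frac{1}{\frac{2628}{115} - 27} = \frac{1}{- \frac{477}{115}} = - \frac{115}{477}$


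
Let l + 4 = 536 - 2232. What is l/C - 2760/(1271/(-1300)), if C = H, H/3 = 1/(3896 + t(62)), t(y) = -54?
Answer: -8290645400/3813 ≈ -2.1743e+6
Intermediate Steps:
l = -1700 (l = -4 + (536 - 2232) = -4 - 1696 = -1700)
H = 3/3842 (H = 3/(3896 - 54) = 3/3842 ≈ 0.00078084)
C = 3/3842 ≈ 0.00078084
l/C - 2760/(1271/(-1300)) = -1700/3/3842 - 2760/(1271/(-1300)) = -1700*3842/3 - 2760/(1271*(-1/1300)) = -6531400/3 - 2760/(-1271/1300) = -6531400/3 - 2760*(-1300/1271) = -6531400/3 + 3588000/1271 = -8290645400/3813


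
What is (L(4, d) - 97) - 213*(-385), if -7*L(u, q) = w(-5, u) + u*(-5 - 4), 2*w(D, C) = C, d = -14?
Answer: 573390/7 ≈ 81913.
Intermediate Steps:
w(D, C) = C/2
L(u, q) = 17*u/14 (L(u, q) = -(u/2 + u*(-5 - 4))/7 = -(u/2 + u*(-9))/7 = -(u/2 - 9*u)/7 = -(-17)*u/14 = 17*u/14)
(L(4, d) - 97) - 213*(-385) = ((17/14)*4 - 97) - 213*(-385) = (34/7 - 97) + 82005 = -645/7 + 82005 = 573390/7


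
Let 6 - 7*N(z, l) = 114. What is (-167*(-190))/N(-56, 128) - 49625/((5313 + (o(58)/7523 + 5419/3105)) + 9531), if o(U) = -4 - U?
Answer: -38574283255917035/18726136679898 ≈ -2059.9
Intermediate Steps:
N(z, l) = -108/7 (N(z, l) = 6/7 - ⅐*114 = 6/7 - 114/7 = -108/7)
(-167*(-190))/N(-56, 128) - 49625/((5313 + (o(58)/7523 + 5419/3105)) + 9531) = (-167*(-190))/(-108/7) - 49625/((5313 + ((-4 - 1*58)/7523 + 5419/3105)) + 9531) = 31730*(-7/108) - 49625/((5313 + ((-4 - 58)*(1/7523) + 5419*(1/3105))) + 9531) = -111055/54 - 49625/((5313 + (-62*1/7523 + 5419/3105)) + 9531) = -111055/54 - 49625/((5313 + (-62/7523 + 5419/3105)) + 9531) = -111055/54 - 49625/((5313 + 40574627/23358915) + 9531) = -111055/54 - 49625/(124146490022/23358915 + 9531) = -111055/54 - 49625/346780308887/23358915 = -111055/54 - 49625*23358915/346780308887 = -111055/54 - 1159186156875/346780308887 = -38574283255917035/18726136679898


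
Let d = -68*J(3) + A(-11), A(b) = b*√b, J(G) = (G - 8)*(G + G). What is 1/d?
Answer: I/(11*√11 + 2040*I) ≈ 0.00049004 + 8.7637e-6*I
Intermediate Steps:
J(G) = 2*G*(-8 + G) (J(G) = (-8 + G)*(2*G) = 2*G*(-8 + G))
A(b) = b^(3/2)
d = 2040 - 11*I*√11 (d = -136*3*(-8 + 3) + (-11)^(3/2) = -136*3*(-5) - 11*I*√11 = -68*(-30) - 11*I*√11 = 2040 - 11*I*√11 ≈ 2040.0 - 36.483*I)
1/d = 1/(2040 - 11*I*√11)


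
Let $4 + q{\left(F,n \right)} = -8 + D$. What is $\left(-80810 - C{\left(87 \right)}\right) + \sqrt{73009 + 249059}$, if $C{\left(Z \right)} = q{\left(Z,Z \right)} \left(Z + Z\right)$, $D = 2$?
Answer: $-79070 + 2 \sqrt{80517} \approx -78503.0$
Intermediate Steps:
$q{\left(F,n \right)} = -10$ ($q{\left(F,n \right)} = -4 + \left(-8 + 2\right) = -4 - 6 = -10$)
$C{\left(Z \right)} = - 20 Z$ ($C{\left(Z \right)} = - 10 \left(Z + Z\right) = - 10 \cdot 2 Z = - 20 Z$)
$\left(-80810 - C{\left(87 \right)}\right) + \sqrt{73009 + 249059} = \left(-80810 - \left(-20\right) 87\right) + \sqrt{73009 + 249059} = \left(-80810 - -1740\right) + \sqrt{322068} = \left(-80810 + 1740\right) + 2 \sqrt{80517} = -79070 + 2 \sqrt{80517}$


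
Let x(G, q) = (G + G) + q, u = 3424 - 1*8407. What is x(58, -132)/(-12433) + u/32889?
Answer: -20475805/136302979 ≈ -0.15022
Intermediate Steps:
u = -4983 (u = 3424 - 8407 = -4983)
x(G, q) = q + 2*G (x(G, q) = 2*G + q = q + 2*G)
x(58, -132)/(-12433) + u/32889 = (-132 + 2*58)/(-12433) - 4983/32889 = (-132 + 116)*(-1/12433) - 4983*1/32889 = -16*(-1/12433) - 1661/10963 = 16/12433 - 1661/10963 = -20475805/136302979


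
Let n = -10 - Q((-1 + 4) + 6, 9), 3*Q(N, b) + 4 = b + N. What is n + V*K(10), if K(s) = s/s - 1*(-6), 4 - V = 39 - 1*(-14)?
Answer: -1073/3 ≈ -357.67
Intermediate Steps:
V = -49 (V = 4 - (39 - 1*(-14)) = 4 - (39 + 14) = 4 - 1*53 = 4 - 53 = -49)
K(s) = 7 (K(s) = 1 + 6 = 7)
Q(N, b) = -4/3 + N/3 + b/3 (Q(N, b) = -4/3 + (b + N)/3 = -4/3 + (N + b)/3 = -4/3 + (N/3 + b/3) = -4/3 + N/3 + b/3)
n = -44/3 (n = -10 - (-4/3 + ((-1 + 4) + 6)/3 + (⅓)*9) = -10 - (-4/3 + (3 + 6)/3 + 3) = -10 - (-4/3 + (⅓)*9 + 3) = -10 - (-4/3 + 3 + 3) = -10 - 1*14/3 = -10 - 14/3 = -44/3 ≈ -14.667)
n + V*K(10) = -44/3 - 49*7 = -44/3 - 343 = -1073/3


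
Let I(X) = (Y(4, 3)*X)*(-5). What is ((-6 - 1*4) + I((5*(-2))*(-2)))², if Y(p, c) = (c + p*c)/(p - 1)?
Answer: 260100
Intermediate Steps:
Y(p, c) = (c + c*p)/(-1 + p)
I(X) = -25*X (I(X) = ((3*(1 + 4)/(-1 + 4))*X)*(-5) = ((3*5/3)*X)*(-5) = ((3*(⅓)*5)*X)*(-5) = (5*X)*(-5) = -25*X)
((-6 - 1*4) + I((5*(-2))*(-2)))² = ((-6 - 1*4) - 25*5*(-2)*(-2))² = ((-6 - 4) - (-250)*(-2))² = (-10 - 25*20)² = (-10 - 500)² = (-510)² = 260100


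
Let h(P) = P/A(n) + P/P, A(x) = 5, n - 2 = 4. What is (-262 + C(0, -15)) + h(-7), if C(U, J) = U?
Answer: -1312/5 ≈ -262.40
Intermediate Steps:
n = 6 (n = 2 + 4 = 6)
h(P) = 1 + P/5 (h(P) = P/5 + P/P = P*(⅕) + 1 = P/5 + 1 = 1 + P/5)
(-262 + C(0, -15)) + h(-7) = (-262 + 0) + (1 + (⅕)*(-7)) = -262 + (1 - 7/5) = -262 - ⅖ = -1312/5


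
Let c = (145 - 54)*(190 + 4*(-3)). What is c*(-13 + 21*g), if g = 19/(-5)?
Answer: -7515872/5 ≈ -1.5032e+6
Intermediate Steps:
g = -19/5 (g = 19*(-⅕) = -19/5 ≈ -3.8000)
c = 16198 (c = 91*(190 - 12) = 91*178 = 16198)
c*(-13 + 21*g) = 16198*(-13 + 21*(-19/5)) = 16198*(-13 - 399/5) = 16198*(-464/5) = -7515872/5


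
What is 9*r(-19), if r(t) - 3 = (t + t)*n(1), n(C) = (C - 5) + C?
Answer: 1053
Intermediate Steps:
n(C) = -5 + 2*C (n(C) = (-5 + C) + C = -5 + 2*C)
r(t) = 3 - 6*t (r(t) = 3 + (t + t)*(-5 + 2*1) = 3 + (2*t)*(-5 + 2) = 3 + (2*t)*(-3) = 3 - 6*t)
9*r(-19) = 9*(3 - 6*(-19)) = 9*(3 + 114) = 9*117 = 1053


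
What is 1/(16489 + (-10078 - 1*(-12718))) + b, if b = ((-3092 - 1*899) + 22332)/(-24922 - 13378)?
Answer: -350806689/732640700 ≈ -0.47883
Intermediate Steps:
b = -18341/38300 (b = ((-3092 - 899) + 22332)/(-38300) = (-3991 + 22332)*(-1/38300) = 18341*(-1/38300) = -18341/38300 ≈ -0.47888)
1/(16489 + (-10078 - 1*(-12718))) + b = 1/(16489 + (-10078 - 1*(-12718))) - 18341/38300 = 1/(16489 + (-10078 + 12718)) - 18341/38300 = 1/(16489 + 2640) - 18341/38300 = 1/19129 - 18341/38300 = -350806689/732640700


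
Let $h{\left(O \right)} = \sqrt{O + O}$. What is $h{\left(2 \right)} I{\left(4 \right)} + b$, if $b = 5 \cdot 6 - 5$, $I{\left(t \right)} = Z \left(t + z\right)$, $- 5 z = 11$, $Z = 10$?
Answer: $61$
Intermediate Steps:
$z = - \frac{11}{5}$ ($z = \left(- \frac{1}{5}\right) 11 = - \frac{11}{5} \approx -2.2$)
$I{\left(t \right)} = -22 + 10 t$ ($I{\left(t \right)} = 10 \left(t - \frac{11}{5}\right) = 10 \left(- \frac{11}{5} + t\right) = -22 + 10 t$)
$b = 25$ ($b = 30 - 5 = 25$)
$h{\left(O \right)} = \sqrt{2} \sqrt{O}$ ($h{\left(O \right)} = \sqrt{2 O} = \sqrt{2} \sqrt{O}$)
$h{\left(2 \right)} I{\left(4 \right)} + b = \sqrt{2} \sqrt{2} \left(-22 + 10 \cdot 4\right) + 25 = 2 \left(-22 + 40\right) + 25 = 2 \cdot 18 + 25 = 36 + 25 = 61$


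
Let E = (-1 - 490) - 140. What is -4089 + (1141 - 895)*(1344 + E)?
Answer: 171309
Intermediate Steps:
E = -631 (E = -491 - 140 = -631)
-4089 + (1141 - 895)*(1344 + E) = -4089 + (1141 - 895)*(1344 - 631) = -4089 + 246*713 = -4089 + 175398 = 171309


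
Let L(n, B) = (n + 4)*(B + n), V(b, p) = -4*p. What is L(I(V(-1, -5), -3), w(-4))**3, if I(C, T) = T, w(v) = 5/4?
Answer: -343/64 ≈ -5.3594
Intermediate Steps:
w(v) = 5/4 (w(v) = 5*(1/4) = 5/4)
L(n, B) = (4 + n)*(B + n)
L(I(V(-1, -5), -3), w(-4))**3 = ((-3)**2 + 4*(5/4) + 4*(-3) + (5/4)*(-3))**3 = (9 + 5 - 12 - 15/4)**3 = (-7/4)**3 = -343/64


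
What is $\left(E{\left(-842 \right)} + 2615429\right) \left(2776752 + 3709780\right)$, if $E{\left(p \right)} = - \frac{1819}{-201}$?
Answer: $\frac{3409989643349536}{201} \approx 1.6965 \cdot 10^{13}$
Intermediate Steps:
$E{\left(p \right)} = \frac{1819}{201}$ ($E{\left(p \right)} = \left(-1819\right) \left(- \frac{1}{201}\right) = \frac{1819}{201}$)
$\left(E{\left(-842 \right)} + 2615429\right) \left(2776752 + 3709780\right) = \left(\frac{1819}{201} + 2615429\right) \left(2776752 + 3709780\right) = \frac{525703048}{201} \cdot 6486532 = \frac{3409989643349536}{201}$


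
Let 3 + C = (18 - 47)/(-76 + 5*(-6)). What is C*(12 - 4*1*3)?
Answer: 0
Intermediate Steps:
C = -289/106 (C = -3 + (18 - 47)/(-76 + 5*(-6)) = -3 - 29/(-76 - 30) = -3 - 29/(-106) = -3 - 29*(-1/106) = -3 + 29/106 = -289/106 ≈ -2.7264)
C*(12 - 4*1*3) = -289*(12 - 4*1*3)/106 = -289*(12 - 4*3)/106 = -289*(12 - 12)/106 = -289/106*0 = 0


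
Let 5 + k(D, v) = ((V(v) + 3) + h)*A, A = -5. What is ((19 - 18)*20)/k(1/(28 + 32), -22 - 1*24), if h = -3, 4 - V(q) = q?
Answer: -4/51 ≈ -0.078431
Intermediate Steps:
V(q) = 4 - q
k(D, v) = -25 + 5*v (k(D, v) = -5 + (((4 - v) + 3) - 3)*(-5) = -5 + ((7 - v) - 3)*(-5) = -5 + (4 - v)*(-5) = -5 + (-20 + 5*v) = -25 + 5*v)
((19 - 18)*20)/k(1/(28 + 32), -22 - 1*24) = ((19 - 18)*20)/(-25 + 5*(-22 - 1*24)) = (1*20)/(-25 + 5*(-22 - 24)) = 20/(-25 + 5*(-46)) = 20/(-25 - 230) = 20/(-255) = 20*(-1/255) = -4/51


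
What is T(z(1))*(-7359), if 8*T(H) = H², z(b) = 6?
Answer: -66231/2 ≈ -33116.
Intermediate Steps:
T(H) = H²/8
T(z(1))*(-7359) = ((⅛)*6²)*(-7359) = ((⅛)*36)*(-7359) = (9/2)*(-7359) = -66231/2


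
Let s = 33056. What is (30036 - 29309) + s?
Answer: 33783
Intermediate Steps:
(30036 - 29309) + s = (30036 - 29309) + 33056 = 727 + 33056 = 33783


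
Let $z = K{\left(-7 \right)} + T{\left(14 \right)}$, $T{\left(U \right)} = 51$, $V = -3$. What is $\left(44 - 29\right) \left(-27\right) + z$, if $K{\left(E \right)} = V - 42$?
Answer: $-399$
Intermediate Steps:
$K{\left(E \right)} = -45$ ($K{\left(E \right)} = -3 - 42 = -45$)
$z = 6$ ($z = -45 + 51 = 6$)
$\left(44 - 29\right) \left(-27\right) + z = \left(44 - 29\right) \left(-27\right) + 6 = 15 \left(-27\right) + 6 = -405 + 6 = -399$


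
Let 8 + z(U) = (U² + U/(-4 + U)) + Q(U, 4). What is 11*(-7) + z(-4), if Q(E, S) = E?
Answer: -145/2 ≈ -72.500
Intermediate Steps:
z(U) = -8 + U + U² + U/(-4 + U) (z(U) = -8 + ((U² + U/(-4 + U)) + U) = -8 + (U + U² + U/(-4 + U)) = -8 + U + U² + U/(-4 + U))
11*(-7) + z(-4) = 11*(-7) + (32 + (-4)³ - 11*(-4) - 3*(-4)²)/(-4 - 4) = -77 + (32 - 64 + 44 - 3*16)/(-8) = -77 - (32 - 64 + 44 - 48)/8 = -77 - ⅛*(-36) = -77 + 9/2 = -145/2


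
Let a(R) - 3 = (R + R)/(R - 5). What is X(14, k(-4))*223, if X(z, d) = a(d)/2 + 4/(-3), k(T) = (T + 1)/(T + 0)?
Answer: -223/102 ≈ -2.1863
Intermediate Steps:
a(R) = 3 + 2*R/(-5 + R) (a(R) = 3 + (R + R)/(R - 5) = 3 + (2*R)/(-5 + R) = 3 + 2*R/(-5 + R))
k(T) = (1 + T)/T
X(z, d) = -4/3 + 5*(-3 + d)/(2*(-5 + d)) (X(z, d) = (5*(-3 + d)/(-5 + d))/2 + 4/(-3) = (5*(-3 + d)/(-5 + d))*(½) + 4*(-⅓) = 5*(-3 + d)/(2*(-5 + d)) - 4/3 = -4/3 + 5*(-3 + d)/(2*(-5 + d)))
X(14, k(-4))*223 = ((-5 + 7*((1 - 4)/(-4)))/(6*(-5 + (1 - 4)/(-4))))*223 = ((-5 + 7*(-¼*(-3)))/(6*(-5 - ¼*(-3))))*223 = ((-5 + 7*(¾))/(6*(-5 + ¾)))*223 = ((-5 + 21/4)/(6*(-17/4)))*223 = ((⅙)*(-4/17)*(¼))*223 = -1/102*223 = -223/102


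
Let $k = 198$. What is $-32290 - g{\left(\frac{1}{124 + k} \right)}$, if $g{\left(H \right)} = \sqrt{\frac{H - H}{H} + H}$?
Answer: $-32290 - \frac{\sqrt{322}}{322} \approx -32290.0$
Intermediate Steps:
$g{\left(H \right)} = \sqrt{H}$ ($g{\left(H \right)} = \sqrt{\frac{0}{H} + H} = \sqrt{0 + H} = \sqrt{H}$)
$-32290 - g{\left(\frac{1}{124 + k} \right)} = -32290 - \sqrt{\frac{1}{124 + 198}} = -32290 - \sqrt{\frac{1}{322}} = -32290 - \frac{\sqrt{322}}{322}$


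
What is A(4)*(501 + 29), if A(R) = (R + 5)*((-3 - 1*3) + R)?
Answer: -9540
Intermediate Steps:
A(R) = (-6 + R)*(5 + R) (A(R) = (5 + R)*((-3 - 3) + R) = (5 + R)*(-6 + R) = (-6 + R)*(5 + R))
A(4)*(501 + 29) = (-30 + 4**2 - 1*4)*(501 + 29) = (-30 + 16 - 4)*530 = -18*530 = -9540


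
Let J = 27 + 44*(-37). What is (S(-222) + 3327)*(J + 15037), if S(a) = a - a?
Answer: 44701572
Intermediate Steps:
S(a) = 0
J = -1601 (J = 27 - 1628 = -1601)
(S(-222) + 3327)*(J + 15037) = (0 + 3327)*(-1601 + 15037) = 3327*13436 = 44701572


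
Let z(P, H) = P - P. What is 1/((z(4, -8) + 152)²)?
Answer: 1/23104 ≈ 4.3283e-5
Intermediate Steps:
z(P, H) = 0
1/((z(4, -8) + 152)²) = 1/((0 + 152)²) = 1/(152²) = 1/23104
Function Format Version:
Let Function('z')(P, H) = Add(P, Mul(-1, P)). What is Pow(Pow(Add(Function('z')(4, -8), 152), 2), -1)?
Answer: Rational(1, 23104) ≈ 4.3283e-5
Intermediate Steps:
Function('z')(P, H) = 0
Pow(Pow(Add(Function('z')(4, -8), 152), 2), -1) = Pow(Pow(Add(0, 152), 2), -1) = Pow(Pow(152, 2), -1) = Pow(23104, -1) = Rational(1, 23104)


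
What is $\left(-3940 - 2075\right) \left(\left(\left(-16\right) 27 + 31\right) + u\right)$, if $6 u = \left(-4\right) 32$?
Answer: $2540335$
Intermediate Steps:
$u = - \frac{64}{3}$ ($u = \frac{\left(-4\right) 32}{6} = \frac{1}{6} \left(-128\right) = - \frac{64}{3} \approx -21.333$)
$\left(-3940 - 2075\right) \left(\left(\left(-16\right) 27 + 31\right) + u\right) = \left(-3940 - 2075\right) \left(\left(\left(-16\right) 27 + 31\right) - \frac{64}{3}\right) = - 6015 \left(\left(-432 + 31\right) - \frac{64}{3}\right) = - 6015 \left(-401 - \frac{64}{3}\right) = \left(-6015\right) \left(- \frac{1267}{3}\right) = 2540335$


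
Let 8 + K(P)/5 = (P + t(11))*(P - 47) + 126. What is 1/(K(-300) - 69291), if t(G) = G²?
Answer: 1/241864 ≈ 4.1346e-6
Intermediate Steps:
K(P) = 590 + 5*(-47 + P)*(121 + P) (K(P) = -40 + 5*((P + 11²)*(P - 47) + 126) = -40 + 5*((P + 121)*(-47 + P) + 126) = -40 + 5*((121 + P)*(-47 + P) + 126) = -40 + 5*((-47 + P)*(121 + P) + 126) = -40 + 5*(126 + (-47 + P)*(121 + P)) = -40 + (630 + 5*(-47 + P)*(121 + P)) = 590 + 5*(-47 + P)*(121 + P))
1/(K(-300) - 69291) = 1/((-27845 + 5*(-300)² + 370*(-300)) - 69291) = 1/((-27845 + 5*90000 - 111000) - 69291) = 1/((-27845 + 450000 - 111000) - 69291) = 1/(311155 - 69291) = 1/241864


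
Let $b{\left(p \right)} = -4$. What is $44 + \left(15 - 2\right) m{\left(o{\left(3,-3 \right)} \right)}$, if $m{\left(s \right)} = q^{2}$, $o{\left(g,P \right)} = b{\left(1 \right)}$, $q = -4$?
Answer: $252$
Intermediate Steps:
$o{\left(g,P \right)} = -4$
$m{\left(s \right)} = 16$ ($m{\left(s \right)} = \left(-4\right)^{2} = 16$)
$44 + \left(15 - 2\right) m{\left(o{\left(3,-3 \right)} \right)} = 44 + \left(15 - 2\right) 16 = 44 + 13 \cdot 16 = 44 + 208 = 252$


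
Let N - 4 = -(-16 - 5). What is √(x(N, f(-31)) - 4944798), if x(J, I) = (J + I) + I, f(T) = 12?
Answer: I*√4944749 ≈ 2223.7*I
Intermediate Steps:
N = 25 (N = 4 - (-16 - 5) = 4 - 1*(-21) = 4 + 21 = 25)
x(J, I) = J + 2*I (x(J, I) = (I + J) + I = J + 2*I)
√(x(N, f(-31)) - 4944798) = √((25 + 2*12) - 4944798) = √((25 + 24) - 4944798) = √(49 - 4944798) = √(-4944749) = I*√4944749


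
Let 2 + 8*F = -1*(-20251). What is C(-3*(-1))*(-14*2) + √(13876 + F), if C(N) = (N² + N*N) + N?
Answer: -588 + √262514/4 ≈ -459.91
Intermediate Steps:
F = 20249/8 (F = -¼ + (-1*(-20251))/8 = -¼ + (⅛)*20251 = -¼ + 20251/8 = 20249/8 ≈ 2531.1)
C(N) = N + 2*N² (C(N) = (N² + N²) + N = 2*N² + N = N + 2*N²)
C(-3*(-1))*(-14*2) + √(13876 + F) = ((-3*(-1))*(1 + 2*(-3*(-1))))*(-14*2) + √(13876 + 20249/8) = (3*(1 + 2*3))*(-28) + √(131257/8) = (3*(1 + 6))*(-28) + √262514/4 = (3*7)*(-28) + √262514/4 = 21*(-28) + √262514/4 = -588 + √262514/4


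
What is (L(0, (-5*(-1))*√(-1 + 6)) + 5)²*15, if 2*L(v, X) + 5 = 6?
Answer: 1815/4 ≈ 453.75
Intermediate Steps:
L(v, X) = ½ (L(v, X) = -5/2 + (½)*6 = -5/2 + 3 = ½)
(L(0, (-5*(-1))*√(-1 + 6)) + 5)²*15 = (½ + 5)²*15 = (11/2)²*15 = (121/4)*15 = 1815/4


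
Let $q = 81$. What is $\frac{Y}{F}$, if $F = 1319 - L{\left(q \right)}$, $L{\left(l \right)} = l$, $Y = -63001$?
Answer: $- \frac{63001}{1238} \approx -50.889$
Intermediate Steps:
$F = 1238$ ($F = 1319 - 81 = 1238$)
$\frac{Y}{F} = - \frac{63001}{1238}$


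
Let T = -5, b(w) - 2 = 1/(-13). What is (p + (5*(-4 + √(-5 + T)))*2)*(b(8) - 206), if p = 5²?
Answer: 39795/13 - 26530*I*√10/13 ≈ 3061.2 - 6453.5*I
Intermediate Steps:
b(w) = 25/13 (b(w) = 2 + 1/(-13) = 2 - 1/13 = 25/13)
p = 25
(p + (5*(-4 + √(-5 + T)))*2)*(b(8) - 206) = (25 + (5*(-4 + √(-5 - 5)))*2)*(25/13 - 206) = (25 + (5*(-4 + √(-10)))*2)*(-2653/13) = (25 + (5*(-4 + I*√10))*2)*(-2653/13) = (25 + (-20 + 5*I*√10)*2)*(-2653/13) = (25 + (-40 + 10*I*√10))*(-2653/13) = (-15 + 10*I*√10)*(-2653/13) = 39795/13 - 26530*I*√10/13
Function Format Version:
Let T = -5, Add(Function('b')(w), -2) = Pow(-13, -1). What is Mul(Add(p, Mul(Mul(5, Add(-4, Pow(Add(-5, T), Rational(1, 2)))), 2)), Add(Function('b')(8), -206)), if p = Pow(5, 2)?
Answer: Add(Rational(39795, 13), Mul(Rational(-26530, 13), I, Pow(10, Rational(1, 2)))) ≈ Add(3061.2, Mul(-6453.5, I))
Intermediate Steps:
Function('b')(w) = Rational(25, 13) (Function('b')(w) = Add(2, Pow(-13, -1)) = Add(2, Rational(-1, 13)) = Rational(25, 13))
p = 25
Mul(Add(p, Mul(Mul(5, Add(-4, Pow(Add(-5, T), Rational(1, 2)))), 2)), Add(Function('b')(8), -206)) = Mul(Add(25, Mul(Mul(5, Add(-4, Pow(Add(-5, -5), Rational(1, 2)))), 2)), Add(Rational(25, 13), -206)) = Mul(Add(25, Mul(Mul(5, Add(-4, Pow(-10, Rational(1, 2)))), 2)), Rational(-2653, 13)) = Mul(Add(25, Mul(Mul(5, Add(-4, Mul(I, Pow(10, Rational(1, 2))))), 2)), Rational(-2653, 13)) = Mul(Add(25, Mul(Add(-20, Mul(5, I, Pow(10, Rational(1, 2)))), 2)), Rational(-2653, 13)) = Mul(Add(25, Add(-40, Mul(10, I, Pow(10, Rational(1, 2))))), Rational(-2653, 13)) = Mul(Add(-15, Mul(10, I, Pow(10, Rational(1, 2)))), Rational(-2653, 13)) = Add(Rational(39795, 13), Mul(Rational(-26530, 13), I, Pow(10, Rational(1, 2))))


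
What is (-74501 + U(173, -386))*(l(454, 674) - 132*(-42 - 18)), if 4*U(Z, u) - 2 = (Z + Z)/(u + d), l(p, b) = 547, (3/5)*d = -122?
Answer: -2230498108029/3536 ≈ -6.3080e+8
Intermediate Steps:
d = -610/3 (d = (5/3)*(-122) = -610/3 ≈ -203.33)
U(Z, u) = ½ + Z/(2*(-610/3 + u)) (U(Z, u) = ½ + ((Z + Z)/(u - 610/3))/4 = ½ + ((2*Z)/(-610/3 + u))/4 = ½ + (2*Z/(-610/3 + u))/4 = ½ + Z/(2*(-610/3 + u)))
(-74501 + U(173, -386))*(l(454, 674) - 132*(-42 - 18)) = (-74501 + (-610 + 3*173 + 3*(-386))/(2*(-610 + 3*(-386))))*(547 - 132*(-42 - 18)) = (-74501 + (-610 + 519 - 1158)/(2*(-610 - 1158)))*(547 - 132*(-60)) = (-74501 + (½)*(-1249)/(-1768))*(547 + 7920) = (-74501 + (½)*(-1/1768)*(-1249))*8467 = (-74501 + 1249/3536)*8467 = -263434287/3536*8467 = -2230498108029/3536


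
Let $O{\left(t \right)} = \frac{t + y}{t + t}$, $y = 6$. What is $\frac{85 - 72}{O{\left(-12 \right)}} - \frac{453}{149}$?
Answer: $\frac{7295}{149} \approx 48.96$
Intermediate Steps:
$O{\left(t \right)} = \frac{6 + t}{2 t}$ ($O{\left(t \right)} = \frac{t + 6}{t + t} = \frac{6 + t}{2 t}$)
$\frac{85 - 72}{O{\left(-12 \right)}} - \frac{453}{149} = \frac{85 - 72}{\frac{1}{2} \frac{1}{-12} \left(6 - 12\right)} - \frac{453}{149} = \frac{13}{\frac{1}{2} \left(- \frac{1}{12}\right) \left(-6\right)} - \frac{453}{149} = 13 \frac{1}{\frac{1}{4}} - \frac{453}{149} = 13 \cdot 4 - \frac{453}{149} = 52 - \frac{453}{149} = \frac{7295}{149}$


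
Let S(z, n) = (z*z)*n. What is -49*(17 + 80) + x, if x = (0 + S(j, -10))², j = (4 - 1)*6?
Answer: 10492847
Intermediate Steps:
j = 18 (j = 3*6 = 18)
S(z, n) = n*z² (S(z, n) = z²*n = n*z²)
x = 10497600 (x = (0 - 10*18²)² = (0 - 10*324)² = (0 - 3240)² = (-3240)² = 10497600)
-49*(17 + 80) + x = -49*(17 + 80) + 10497600 = -49*97 + 10497600 = -4753 + 10497600 = 10492847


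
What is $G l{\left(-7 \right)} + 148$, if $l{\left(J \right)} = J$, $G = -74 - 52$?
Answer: $1030$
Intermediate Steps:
$G = -126$
$G l{\left(-7 \right)} + 148 = \left(-126\right) \left(-7\right) + 148 = 882 + 148 = 1030$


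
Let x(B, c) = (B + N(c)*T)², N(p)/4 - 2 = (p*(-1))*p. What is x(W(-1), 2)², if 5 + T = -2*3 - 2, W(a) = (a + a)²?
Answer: 136048896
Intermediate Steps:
N(p) = 8 - 4*p² (N(p) = 8 + 4*((p*(-1))*p) = 8 + 4*((-p)*p) = 8 + 4*(-p²) = 8 - 4*p²)
W(a) = 4*a² (W(a) = (2*a)² = 4*a²)
T = -13 (T = -5 + (-2*3 - 2) = -5 + (-6 - 2) = -5 - 8 = -13)
x(B, c) = (-104 + B + 52*c²)² (x(B, c) = (B + (8 - 4*c²)*(-13))² = (B + (-104 + 52*c²))² = (-104 + B + 52*c²)²)
x(W(-1), 2)² = ((-104 + 4*(-1)² + 52*2²)²)² = ((-104 + 4*1 + 52*4)²)² = ((-104 + 4 + 208)²)² = (108²)² = 11664² = 136048896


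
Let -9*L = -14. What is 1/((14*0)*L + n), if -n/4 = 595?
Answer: -1/2380 ≈ -0.00042017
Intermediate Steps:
L = 14/9 (L = -⅑*(-14) = 14/9 ≈ 1.5556)
n = -2380 (n = -4*595 = -2380)
1/((14*0)*L + n) = 1/((14*0)*(14/9) - 2380) = 1/(0*(14/9) - 2380) = 1/(0 - 2380) = 1/(-2380) = -1/2380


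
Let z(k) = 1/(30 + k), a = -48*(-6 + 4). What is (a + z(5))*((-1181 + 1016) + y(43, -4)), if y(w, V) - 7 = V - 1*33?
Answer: -131079/7 ≈ -18726.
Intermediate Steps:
a = 96 (a = -48*(-2) = 96)
y(w, V) = -26 + V (y(w, V) = 7 + (V - 1*33) = 7 + (V - 33) = 7 + (-33 + V) = -26 + V)
(a + z(5))*((-1181 + 1016) + y(43, -4)) = (96 + 1/(30 + 5))*((-1181 + 1016) + (-26 - 4)) = (96 + 1/35)*(-165 - 30) = (96 + 1/35)*(-195) = (3361/35)*(-195) = -131079/7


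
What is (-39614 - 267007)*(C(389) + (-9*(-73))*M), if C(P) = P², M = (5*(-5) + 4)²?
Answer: -135237645018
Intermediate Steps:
M = 441 (M = (-25 + 4)² = (-21)² = 441)
(-39614 - 267007)*(C(389) + (-9*(-73))*M) = (-39614 - 267007)*(389² - 9*(-73)*441) = -306621*(151321 + 657*441) = -306621*(151321 + 289737) = -306621*441058 = -135237645018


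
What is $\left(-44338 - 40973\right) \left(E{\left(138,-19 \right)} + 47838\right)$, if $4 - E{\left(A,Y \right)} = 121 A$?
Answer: $-2656925784$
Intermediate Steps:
$E{\left(A,Y \right)} = 4 - 121 A$
$\left(-44338 - 40973\right) \left(E{\left(138,-19 \right)} + 47838\right) = \left(-44338 - 40973\right) \left(\left(4 - 16698\right) + 47838\right) = - 85311 \left(\left(4 - 16698\right) + 47838\right) = - 85311 \left(-16694 + 47838\right) = \left(-85311\right) 31144 = -2656925784$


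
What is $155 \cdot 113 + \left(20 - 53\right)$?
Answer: $17482$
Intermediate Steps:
$155 \cdot 113 + \left(20 - 53\right) = 17515 - 33 = 17482$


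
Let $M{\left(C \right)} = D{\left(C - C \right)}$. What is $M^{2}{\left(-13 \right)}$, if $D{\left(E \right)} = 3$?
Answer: $9$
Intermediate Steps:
$M{\left(C \right)} = 3$
$M^{2}{\left(-13 \right)} = 3^{2} = 9$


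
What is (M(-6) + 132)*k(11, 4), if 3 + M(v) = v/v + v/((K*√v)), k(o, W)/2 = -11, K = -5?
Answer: -2860 + 22*I*√6/5 ≈ -2860.0 + 10.778*I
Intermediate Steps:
k(o, W) = -22 (k(o, W) = 2*(-11) = -22)
M(v) = -2 - √v/5 (M(v) = -3 + (v/v + v/((-5*√v))) = -3 + (1 + v*(-1/(5*√v))) = -3 + (1 - √v/5) = -2 - √v/5)
(M(-6) + 132)*k(11, 4) = ((-2 - I*√6/5) + 132)*(-22) = (130 - I*√6/5)*(-22) = -2860 + 22*I*√6/5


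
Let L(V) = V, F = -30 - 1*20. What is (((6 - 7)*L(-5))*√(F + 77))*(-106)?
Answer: -1590*√3 ≈ -2754.0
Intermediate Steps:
F = -50 (F = -30 - 20 = -50)
(((6 - 7)*L(-5))*√(F + 77))*(-106) = (((6 - 7)*(-5))*√(-50 + 77))*(-106) = ((-1*(-5))*√27)*(-106) = (5*(3*√3))*(-106) = (15*√3)*(-106) = -1590*√3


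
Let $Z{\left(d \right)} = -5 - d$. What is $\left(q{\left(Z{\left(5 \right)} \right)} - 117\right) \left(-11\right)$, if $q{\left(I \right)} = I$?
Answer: $1397$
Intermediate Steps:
$\left(q{\left(Z{\left(5 \right)} \right)} - 117\right) \left(-11\right) = \left(\left(-5 - 5\right) - 117\right) \left(-11\right) = \left(-10 - 117\right) \left(-11\right) = \left(-127\right) \left(-11\right) = 1397$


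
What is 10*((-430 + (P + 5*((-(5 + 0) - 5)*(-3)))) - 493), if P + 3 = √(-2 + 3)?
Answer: -7750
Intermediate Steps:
P = -2 (P = -3 + √(-2 + 3) = -3 + √1 = -3 + 1 = -2)
10*((-430 + (P + 5*((-(5 + 0) - 5)*(-3)))) - 493) = 10*((-430 + (-2 + 5*((-(5 + 0) - 5)*(-3)))) - 493) = 10*((-430 + (-2 + 5*((-1*5 - 5)*(-3)))) - 493) = 10*((-430 + (-2 + 5*((-5 - 5)*(-3)))) - 493) = 10*((-430 + (-2 + 5*(-10*(-3)))) - 493) = 10*((-430 + (-2 + 5*30)) - 493) = 10*((-430 + (-2 + 150)) - 493) = 10*((-430 + 148) - 493) = 10*(-282 - 493) = 10*(-775) = -7750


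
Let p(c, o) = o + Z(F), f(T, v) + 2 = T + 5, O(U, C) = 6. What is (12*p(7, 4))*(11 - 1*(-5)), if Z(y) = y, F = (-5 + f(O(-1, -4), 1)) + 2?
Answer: 1920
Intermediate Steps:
f(T, v) = 3 + T (f(T, v) = -2 + (T + 5) = -2 + (5 + T) = 3 + T)
F = 6 (F = (-5 + (3 + 6)) + 2 = (-5 + 9) + 2 = 4 + 2 = 6)
p(c, o) = 6 + o (p(c, o) = o + 6 = 6 + o)
(12*p(7, 4))*(11 - 1*(-5)) = (12*(6 + 4))*(11 - 1*(-5)) = (12*10)*(11 + 5) = 120*16 = 1920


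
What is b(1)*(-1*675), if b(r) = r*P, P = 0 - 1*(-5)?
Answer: -3375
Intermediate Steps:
P = 5 (P = 0 + 5 = 5)
b(r) = 5*r (b(r) = r*5 = 5*r)
b(1)*(-1*675) = (5*1)*(-1*675) = 5*(-675) = -3375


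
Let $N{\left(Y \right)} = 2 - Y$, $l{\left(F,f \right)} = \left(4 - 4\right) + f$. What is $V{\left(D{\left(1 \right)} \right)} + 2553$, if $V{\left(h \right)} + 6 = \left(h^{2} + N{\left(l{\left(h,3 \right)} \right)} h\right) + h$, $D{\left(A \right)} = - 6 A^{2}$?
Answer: $2583$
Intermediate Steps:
$l{\left(F,f \right)} = f$ ($l{\left(F,f \right)} = 0 + f = f$)
$V{\left(h \right)} = -6 + h^{2}$ ($V{\left(h \right)} = -6 + \left(\left(h^{2} + \left(2 - 3\right) h\right) + h\right) = -6 + \left(\left(h^{2} - h\right) + h\right) = -6 + h^{2}$)
$V{\left(D{\left(1 \right)} \right)} + 2553 = \left(-6 + \left(- 6 \cdot 1^{2}\right)^{2}\right) + 2553 = \left(-6 + \left(\left(-6\right) 1\right)^{2}\right) + 2553 = \left(-6 + \left(-6\right)^{2}\right) + 2553 = \left(-6 + 36\right) + 2553 = 30 + 2553 = 2583$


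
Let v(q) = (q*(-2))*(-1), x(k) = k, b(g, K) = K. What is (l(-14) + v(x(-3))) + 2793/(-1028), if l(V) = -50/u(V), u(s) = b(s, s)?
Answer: -37027/7196 ≈ -5.1455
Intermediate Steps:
u(s) = s
v(q) = 2*q (v(q) = -2*q*(-1) = 2*q)
l(V) = -50/V
(l(-14) + v(x(-3))) + 2793/(-1028) = (-50/(-14) + 2*(-3)) + 2793/(-1028) = (-50*(-1/14) - 6) + 2793*(-1/1028) = (25/7 - 6) - 2793/1028 = -17/7 - 2793/1028 = -37027/7196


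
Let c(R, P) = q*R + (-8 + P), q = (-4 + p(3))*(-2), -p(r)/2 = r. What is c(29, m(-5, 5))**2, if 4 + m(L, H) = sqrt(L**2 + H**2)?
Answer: 322674 + 5680*sqrt(2) ≈ 3.3071e+5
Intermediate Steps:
p(r) = -2*r
m(L, H) = -4 + sqrt(H**2 + L**2) (m(L, H) = -4 + sqrt(L**2 + H**2) = -4 + sqrt(H**2 + L**2))
q = 20 (q = (-4 - 2*3)*(-2) = (-4 - 6)*(-2) = -10*(-2) = 20)
c(R, P) = -8 + P + 20*R (c(R, P) = 20*R + (-8 + P) = -8 + P + 20*R)
c(29, m(-5, 5))**2 = (-8 + (-4 + sqrt(5**2 + (-5)**2)) + 20*29)**2 = (-8 + (-4 + sqrt(25 + 25)) + 580)**2 = (-8 + (-4 + sqrt(50)) + 580)**2 = (-8 + (-4 + 5*sqrt(2)) + 580)**2 = (568 + 5*sqrt(2))**2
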